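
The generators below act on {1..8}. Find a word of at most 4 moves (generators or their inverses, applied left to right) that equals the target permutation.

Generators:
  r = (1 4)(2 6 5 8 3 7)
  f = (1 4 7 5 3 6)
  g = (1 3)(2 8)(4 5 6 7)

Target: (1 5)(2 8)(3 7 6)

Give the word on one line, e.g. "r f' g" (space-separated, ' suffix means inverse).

f g

  after f: (1 4 7 5 3 6)
  after g: (1 5)(2 8)(3 7 6)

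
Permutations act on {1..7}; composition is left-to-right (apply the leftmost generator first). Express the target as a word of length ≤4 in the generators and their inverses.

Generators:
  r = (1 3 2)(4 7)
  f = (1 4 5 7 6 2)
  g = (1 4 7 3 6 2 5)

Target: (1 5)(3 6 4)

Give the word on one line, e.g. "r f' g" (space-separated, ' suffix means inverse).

  after g: (1 4 7 3 6 2 5)
  after g: (1 7 6 5 4 3 2)
  after f': (1 5)(3 6 4)

g g f'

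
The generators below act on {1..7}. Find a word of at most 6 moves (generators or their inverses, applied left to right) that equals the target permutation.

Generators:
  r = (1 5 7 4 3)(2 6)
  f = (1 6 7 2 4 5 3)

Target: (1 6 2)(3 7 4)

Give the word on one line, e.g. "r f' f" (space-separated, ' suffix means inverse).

  after r: (1 5 7 4 3)(2 6)
  after f': (1 4 5 6 7 2)
  after f': (1 2 3 5)
  after r: (1 6 2)(3 7 4)

r f' f' r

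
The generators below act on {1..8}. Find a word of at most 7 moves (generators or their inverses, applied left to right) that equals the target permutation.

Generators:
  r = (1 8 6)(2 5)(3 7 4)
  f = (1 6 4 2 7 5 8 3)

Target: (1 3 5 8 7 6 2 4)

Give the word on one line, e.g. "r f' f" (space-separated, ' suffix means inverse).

f' f' f' f' r'

  after f': (1 3 8 5 7 2 4 6)
  after f': (1 8 7 4)(2 6 3 5)
  after f': (1 5 4 3 7 6 8 2)
  after f': (1 7)(2 3)(4 8)(5 6)
  after r': (1 3 5 8 7 6 2 4)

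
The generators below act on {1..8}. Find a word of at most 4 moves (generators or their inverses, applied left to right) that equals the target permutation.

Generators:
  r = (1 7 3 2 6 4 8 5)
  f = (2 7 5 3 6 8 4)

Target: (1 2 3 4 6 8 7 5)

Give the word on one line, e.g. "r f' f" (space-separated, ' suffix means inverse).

r f'

  after r: (1 7 3 2 6 4 8 5)
  after f': (1 2 3 4 6 8 7 5)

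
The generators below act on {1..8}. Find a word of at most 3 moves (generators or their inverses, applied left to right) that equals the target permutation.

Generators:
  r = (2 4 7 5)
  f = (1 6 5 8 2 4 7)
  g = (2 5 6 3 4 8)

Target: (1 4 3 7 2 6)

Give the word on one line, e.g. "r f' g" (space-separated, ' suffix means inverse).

  after g': (2 8 4 3 6 5)
  after f': (1 7 4 3)(2 5 8)
  after f': (1 4 3 7 2 6)

g' f' f'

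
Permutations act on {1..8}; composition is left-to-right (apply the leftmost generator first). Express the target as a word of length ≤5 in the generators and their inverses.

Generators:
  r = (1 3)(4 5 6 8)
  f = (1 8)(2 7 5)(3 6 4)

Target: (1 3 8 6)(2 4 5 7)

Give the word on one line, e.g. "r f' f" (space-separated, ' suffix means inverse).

f f r'

  after f: (1 8)(2 7 5)(3 6 4)
  after f: (2 5 7)(3 4 6)
  after r': (1 3 8 6)(2 4 5 7)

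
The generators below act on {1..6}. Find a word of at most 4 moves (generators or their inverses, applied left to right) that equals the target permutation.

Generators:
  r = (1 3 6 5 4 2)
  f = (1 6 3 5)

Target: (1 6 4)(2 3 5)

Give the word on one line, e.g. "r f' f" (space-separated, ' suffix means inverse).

  after r': (1 2 4 5 6 3)
  after r': (1 4 6)(2 5 3)
  after r': (1 5)(2 6)(3 4)
  after r': (1 6 4)(2 3 5)

r' r' r' r'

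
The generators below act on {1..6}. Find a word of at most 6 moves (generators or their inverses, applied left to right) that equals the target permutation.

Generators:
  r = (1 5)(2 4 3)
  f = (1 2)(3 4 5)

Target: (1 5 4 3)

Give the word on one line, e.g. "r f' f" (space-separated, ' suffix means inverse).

  after f: (1 2)(3 4 5)
  after f: (3 5 4)
  after r: (1 5 3)(2 4)
  after r: (2 3 5)
  after r: (1 5 4 3)

f f r r r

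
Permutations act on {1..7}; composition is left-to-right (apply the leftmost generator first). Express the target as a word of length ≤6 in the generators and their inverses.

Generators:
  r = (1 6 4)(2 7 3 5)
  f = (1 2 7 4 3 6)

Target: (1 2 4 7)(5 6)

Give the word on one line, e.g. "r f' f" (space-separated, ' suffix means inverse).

f' r f' f'

  after f': (1 6 3 4 7 2)
  after r: (1 4 3)(2 6 5)
  after f': (1 7 2 3 6 5)
  after f': (1 2 4 7)(5 6)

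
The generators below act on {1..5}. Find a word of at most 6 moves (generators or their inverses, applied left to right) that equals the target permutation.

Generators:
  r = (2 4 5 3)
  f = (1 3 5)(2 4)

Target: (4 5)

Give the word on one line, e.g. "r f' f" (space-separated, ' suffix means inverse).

f' r f f r

  after f': (1 5 3)(2 4)
  after r: (1 3)(2 5)
  after f: (1 5 4 2)
  after f: (2 3 5)
  after r: (4 5)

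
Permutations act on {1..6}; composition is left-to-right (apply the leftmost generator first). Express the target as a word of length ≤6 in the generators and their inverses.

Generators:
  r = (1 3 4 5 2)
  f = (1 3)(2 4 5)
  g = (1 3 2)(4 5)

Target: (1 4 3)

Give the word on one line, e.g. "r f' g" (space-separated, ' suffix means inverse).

g' r g r

  after g': (1 2 3)(4 5)
  after r: (2 4)
  after g: (1 3 2 5 4)
  after r: (1 4 3)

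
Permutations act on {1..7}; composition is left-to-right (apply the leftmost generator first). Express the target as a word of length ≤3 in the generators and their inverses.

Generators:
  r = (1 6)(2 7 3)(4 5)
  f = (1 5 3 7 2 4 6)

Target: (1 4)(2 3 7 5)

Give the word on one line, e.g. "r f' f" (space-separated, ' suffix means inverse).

r f'

  after r: (1 6)(2 7 3)(4 5)
  after f': (1 4)(2 3 7 5)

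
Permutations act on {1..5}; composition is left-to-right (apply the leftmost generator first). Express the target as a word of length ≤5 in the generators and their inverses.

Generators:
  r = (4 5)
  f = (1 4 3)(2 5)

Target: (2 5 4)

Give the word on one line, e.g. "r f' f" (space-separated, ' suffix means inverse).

r' f' f' f'

  after r': (4 5)
  after f': (1 3 4 2 5)
  after f': (1 4 5 3)
  after f': (2 5 4)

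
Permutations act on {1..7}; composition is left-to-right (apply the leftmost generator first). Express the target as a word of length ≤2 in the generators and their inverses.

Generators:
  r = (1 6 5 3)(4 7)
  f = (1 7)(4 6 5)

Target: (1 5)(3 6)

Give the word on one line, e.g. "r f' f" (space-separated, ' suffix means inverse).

  after r: (1 6 5 3)(4 7)
  after r: (1 5)(3 6)

r r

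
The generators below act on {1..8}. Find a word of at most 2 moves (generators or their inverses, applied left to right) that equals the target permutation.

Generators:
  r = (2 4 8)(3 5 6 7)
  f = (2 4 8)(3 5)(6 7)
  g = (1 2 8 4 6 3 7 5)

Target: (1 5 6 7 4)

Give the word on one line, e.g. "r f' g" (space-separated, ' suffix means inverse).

  after r': (2 8 4)(3 7 6 5)
  after g': (1 5 6 7 4)

r' g'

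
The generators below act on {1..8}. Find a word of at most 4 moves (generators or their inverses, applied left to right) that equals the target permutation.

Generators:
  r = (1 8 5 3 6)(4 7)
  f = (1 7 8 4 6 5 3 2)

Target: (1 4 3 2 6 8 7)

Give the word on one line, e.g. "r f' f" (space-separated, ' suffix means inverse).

f r'

  after f: (1 7 8 4 6 5 3 2)
  after r': (1 4 3 2 6 8 7)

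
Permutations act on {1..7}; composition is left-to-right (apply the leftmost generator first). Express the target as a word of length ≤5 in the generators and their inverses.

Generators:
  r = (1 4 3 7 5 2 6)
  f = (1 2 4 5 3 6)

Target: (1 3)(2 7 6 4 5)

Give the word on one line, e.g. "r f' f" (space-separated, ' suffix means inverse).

f r r f' f'

  after f: (1 2 4 5 3 6)
  after r: (1 6 4 2 3)(5 7)
  after r: (2 7)(3 4 6)
  after f': (1 6 5 4 3 2 7)
  after f': (1 3)(2 7 6 4 5)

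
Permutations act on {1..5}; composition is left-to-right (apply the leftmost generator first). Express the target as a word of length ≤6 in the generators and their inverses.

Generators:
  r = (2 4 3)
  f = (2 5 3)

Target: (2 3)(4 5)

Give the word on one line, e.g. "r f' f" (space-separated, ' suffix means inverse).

f r' f' f'

  after f: (2 5 3)
  after r': (2 5 4)
  after f': (3 5 4)
  after f': (2 3)(4 5)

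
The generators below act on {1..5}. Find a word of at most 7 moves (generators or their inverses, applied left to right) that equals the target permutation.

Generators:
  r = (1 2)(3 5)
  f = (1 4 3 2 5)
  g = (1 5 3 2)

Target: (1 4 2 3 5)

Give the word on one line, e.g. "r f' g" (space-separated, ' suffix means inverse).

g f r' g f

  after g: (1 5 3 2)
  after f: (2 4 3 5)
  after r': (1 2 4 5)
  after g: (2 4 3)
  after f: (1 4 2 3 5)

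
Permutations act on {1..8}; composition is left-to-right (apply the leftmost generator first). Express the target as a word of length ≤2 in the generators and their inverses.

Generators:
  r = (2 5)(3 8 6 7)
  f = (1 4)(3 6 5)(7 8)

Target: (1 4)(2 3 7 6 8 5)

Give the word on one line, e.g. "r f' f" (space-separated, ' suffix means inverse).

r f

  after r: (2 5)(3 8 6 7)
  after f: (1 4)(2 3 7 6 8 5)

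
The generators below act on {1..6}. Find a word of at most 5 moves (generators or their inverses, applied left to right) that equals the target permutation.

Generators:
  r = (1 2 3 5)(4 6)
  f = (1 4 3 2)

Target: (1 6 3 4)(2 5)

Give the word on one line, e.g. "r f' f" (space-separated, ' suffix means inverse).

f' f' f' r' f

  after f': (1 2 3 4)
  after f': (1 3)(2 4)
  after f': (1 4 3 2)
  after r': (1 6 4 2 5 3)
  after f: (1 6 3 4)(2 5)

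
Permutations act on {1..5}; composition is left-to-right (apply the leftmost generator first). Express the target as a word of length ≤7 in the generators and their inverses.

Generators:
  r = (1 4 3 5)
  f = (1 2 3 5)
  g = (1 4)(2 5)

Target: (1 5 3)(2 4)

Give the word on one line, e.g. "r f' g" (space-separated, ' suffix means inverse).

f' f' g f' g

  after f': (1 5 3 2)
  after f': (1 3)(2 5)
  after g: (1 3 4)
  after f': (1 2)(3 4 5)
  after g: (1 5 3)(2 4)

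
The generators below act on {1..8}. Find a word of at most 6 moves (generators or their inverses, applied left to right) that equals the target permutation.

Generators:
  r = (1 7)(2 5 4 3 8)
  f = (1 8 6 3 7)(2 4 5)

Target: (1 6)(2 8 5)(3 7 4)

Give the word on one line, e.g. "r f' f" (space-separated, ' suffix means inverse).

f f r r r

  after f: (1 8 6 3 7)(2 4 5)
  after f: (1 6 7 8 3)(2 5 4)
  after r: (1 6)(2 4 5 3 7)
  after r: (1 6 7 5 8 2 3)
  after r: (1 6)(2 8 5)(3 7 4)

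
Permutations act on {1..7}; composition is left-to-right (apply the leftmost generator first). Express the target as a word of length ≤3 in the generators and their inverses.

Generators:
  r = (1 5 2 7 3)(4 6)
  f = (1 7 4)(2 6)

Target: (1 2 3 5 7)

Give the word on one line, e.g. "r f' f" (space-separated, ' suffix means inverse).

r r

  after r: (1 5 2 7 3)(4 6)
  after r: (1 2 3 5 7)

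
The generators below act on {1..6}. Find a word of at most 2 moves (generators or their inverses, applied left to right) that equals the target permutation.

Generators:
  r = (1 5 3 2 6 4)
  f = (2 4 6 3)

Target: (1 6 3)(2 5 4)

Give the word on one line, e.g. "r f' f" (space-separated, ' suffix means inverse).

r' r'

  after r': (1 4 6 2 3 5)
  after r': (1 6 3)(2 5 4)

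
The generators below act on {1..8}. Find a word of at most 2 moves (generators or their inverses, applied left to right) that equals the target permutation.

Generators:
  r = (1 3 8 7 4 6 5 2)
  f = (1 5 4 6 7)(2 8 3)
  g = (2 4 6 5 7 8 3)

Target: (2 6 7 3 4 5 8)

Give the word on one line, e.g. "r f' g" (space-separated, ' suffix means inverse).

  after g: (2 4 6 5 7 8 3)
  after g: (2 6 7 3 4 5 8)

g g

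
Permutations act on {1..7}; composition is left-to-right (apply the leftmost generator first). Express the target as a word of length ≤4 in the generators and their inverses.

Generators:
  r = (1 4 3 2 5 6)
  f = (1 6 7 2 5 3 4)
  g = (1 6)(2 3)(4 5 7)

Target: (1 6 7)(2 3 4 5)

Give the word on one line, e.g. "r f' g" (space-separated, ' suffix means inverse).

g' r g'

  after g': (1 6)(2 3)(4 7 5)
  after r: (3 5)(4 7 6)
  after g': (1 6 7)(2 3 4 5)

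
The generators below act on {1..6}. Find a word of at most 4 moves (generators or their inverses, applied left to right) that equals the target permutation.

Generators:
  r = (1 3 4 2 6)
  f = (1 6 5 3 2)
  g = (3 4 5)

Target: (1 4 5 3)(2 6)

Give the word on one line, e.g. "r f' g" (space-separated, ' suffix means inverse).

r' r' r' f

  after r': (1 6 2 4 3)
  after r': (1 2 3 6 4)
  after r': (1 4 6 3 2)
  after f: (1 4 5 3)(2 6)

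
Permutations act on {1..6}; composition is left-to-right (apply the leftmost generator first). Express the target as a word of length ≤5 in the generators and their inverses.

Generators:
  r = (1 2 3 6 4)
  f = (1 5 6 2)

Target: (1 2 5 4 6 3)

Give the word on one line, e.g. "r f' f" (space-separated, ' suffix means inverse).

  after f: (1 5 6 2)
  after r: (1 5 4)(3 6)
  after f: (1 6 3 2)(4 5)
  after f: (1 2 5 4 6 3)

f r f f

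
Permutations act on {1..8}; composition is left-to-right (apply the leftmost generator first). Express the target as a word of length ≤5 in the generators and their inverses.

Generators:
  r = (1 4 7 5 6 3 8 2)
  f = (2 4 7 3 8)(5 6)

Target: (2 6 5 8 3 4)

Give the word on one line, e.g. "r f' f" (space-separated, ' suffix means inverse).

  after f': (2 8 3 7 4)(5 6)
  after r': (1 2 3 4 8 6 7)
  after f': (1 8 5 6 4 3 2 7)
  after r: (1 2 5 3)(4 8 6 7)
  after r: (2 6 5 8 3 4)

f' r' f' r r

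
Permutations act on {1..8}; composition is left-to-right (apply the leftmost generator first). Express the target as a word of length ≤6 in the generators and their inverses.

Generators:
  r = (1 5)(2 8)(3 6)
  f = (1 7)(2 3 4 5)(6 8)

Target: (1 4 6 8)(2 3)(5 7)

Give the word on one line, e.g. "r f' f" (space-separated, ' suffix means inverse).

  after r': (1 5)(2 8)(3 6)
  after f': (1 4 3 8 5 7)(2 6)
  after r': (1 4 6 8)(2 3)(5 7)
  after r': (1 4 3 8 5 7)(2 6)
  after r': (1 4 6 8)(2 3)(5 7)

r' f' r' r' r'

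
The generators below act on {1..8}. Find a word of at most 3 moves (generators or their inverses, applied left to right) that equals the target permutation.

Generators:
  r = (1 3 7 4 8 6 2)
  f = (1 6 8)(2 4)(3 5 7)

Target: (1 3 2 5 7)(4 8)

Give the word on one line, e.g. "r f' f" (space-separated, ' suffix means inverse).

  after r: (1 3 7 4 8 6 2)
  after r: (1 7 8 2 3 4 6)
  after f: (1 3 2 5 7)(4 8)

r r f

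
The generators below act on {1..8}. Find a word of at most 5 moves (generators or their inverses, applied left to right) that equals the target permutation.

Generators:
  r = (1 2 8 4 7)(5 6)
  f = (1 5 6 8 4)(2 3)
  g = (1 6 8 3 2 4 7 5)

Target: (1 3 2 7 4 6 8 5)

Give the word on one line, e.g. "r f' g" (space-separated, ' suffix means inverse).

r r g

  after r: (1 2 8 4 7)(5 6)
  after r: (1 8 7 2 4)
  after g: (1 3 2 7 4 6 8 5)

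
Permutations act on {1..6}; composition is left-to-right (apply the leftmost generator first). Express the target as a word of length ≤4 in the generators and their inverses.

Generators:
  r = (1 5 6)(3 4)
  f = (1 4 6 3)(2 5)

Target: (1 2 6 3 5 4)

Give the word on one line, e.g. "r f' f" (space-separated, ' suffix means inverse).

r f' r' r'

  after r: (1 5 6)(3 4)
  after f': (1 2 5 4 6 3)
  after r': (1 2)(3 6 4 5)
  after r': (1 2 6 3 5 4)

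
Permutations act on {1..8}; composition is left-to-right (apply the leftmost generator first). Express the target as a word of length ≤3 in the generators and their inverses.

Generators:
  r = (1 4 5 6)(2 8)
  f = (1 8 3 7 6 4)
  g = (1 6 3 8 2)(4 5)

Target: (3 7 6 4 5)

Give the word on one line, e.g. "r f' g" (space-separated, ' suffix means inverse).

  after f: (1 8 3 7 6 4)
  after r: (1 2 8 3 7)(5 6)
  after g: (3 7 6 4 5)

f r g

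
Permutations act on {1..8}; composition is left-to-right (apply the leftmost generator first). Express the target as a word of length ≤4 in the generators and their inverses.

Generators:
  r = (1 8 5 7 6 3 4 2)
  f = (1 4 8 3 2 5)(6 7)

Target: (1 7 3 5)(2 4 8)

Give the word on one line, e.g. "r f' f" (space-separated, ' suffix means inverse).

f' r

  after f': (1 5 2 3 8 4)(6 7)
  after r: (1 7 3 5)(2 4 8)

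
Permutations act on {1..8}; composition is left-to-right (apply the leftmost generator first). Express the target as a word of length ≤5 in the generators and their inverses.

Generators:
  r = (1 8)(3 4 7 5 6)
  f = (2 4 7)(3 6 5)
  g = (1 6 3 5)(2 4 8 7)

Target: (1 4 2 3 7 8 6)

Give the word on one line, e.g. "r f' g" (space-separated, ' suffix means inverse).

g' r' r'

  after g': (1 5 3 6)(2 7 8 4)
  after r': (1 7)(2 4)(3 5 6 8)
  after r': (1 4 2 3 7 8 6)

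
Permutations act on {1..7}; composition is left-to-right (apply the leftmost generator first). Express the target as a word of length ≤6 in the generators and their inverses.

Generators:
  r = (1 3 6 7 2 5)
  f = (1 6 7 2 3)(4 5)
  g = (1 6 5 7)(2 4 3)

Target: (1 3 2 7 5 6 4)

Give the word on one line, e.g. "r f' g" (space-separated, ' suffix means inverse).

  after r': (1 5 2 7 6 3)
  after f': (1 4 5 7)(2 6)
  after g': (1 2)(3 4 6)
  after g': (1 3 2 7 5 6 4)

r' f' g' g'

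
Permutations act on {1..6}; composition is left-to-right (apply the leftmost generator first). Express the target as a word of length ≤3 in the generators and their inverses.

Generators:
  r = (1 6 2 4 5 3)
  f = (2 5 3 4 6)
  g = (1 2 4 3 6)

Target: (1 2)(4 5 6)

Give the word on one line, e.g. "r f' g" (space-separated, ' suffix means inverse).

  after f': (2 6 4 3 5)
  after g': (1 6 2 3 5)
  after r: (1 2)(4 5 6)

f' g' r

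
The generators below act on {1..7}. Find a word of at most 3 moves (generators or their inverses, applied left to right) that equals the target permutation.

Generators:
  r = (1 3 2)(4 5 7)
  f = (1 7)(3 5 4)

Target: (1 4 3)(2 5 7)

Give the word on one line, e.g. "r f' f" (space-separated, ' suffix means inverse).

f' r' f

  after f': (1 7)(3 4 5)
  after r': (1 5)(2 3 7)
  after f: (1 4 3)(2 5 7)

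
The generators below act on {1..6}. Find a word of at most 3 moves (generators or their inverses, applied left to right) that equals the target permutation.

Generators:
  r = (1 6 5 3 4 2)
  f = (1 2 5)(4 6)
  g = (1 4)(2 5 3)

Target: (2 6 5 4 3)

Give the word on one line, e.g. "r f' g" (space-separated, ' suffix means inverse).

r' f'

  after r': (1 2 4 3 5 6)
  after f': (2 6 5 4 3)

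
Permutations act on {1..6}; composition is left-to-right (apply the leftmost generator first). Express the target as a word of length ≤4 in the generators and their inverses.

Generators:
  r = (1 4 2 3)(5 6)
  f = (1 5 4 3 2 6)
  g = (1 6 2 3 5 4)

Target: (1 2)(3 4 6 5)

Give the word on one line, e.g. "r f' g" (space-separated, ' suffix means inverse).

f r f'

  after f: (1 5 4 3 2 6)
  after r: (1 6 4)(2 5)
  after f': (1 2)(3 4 6 5)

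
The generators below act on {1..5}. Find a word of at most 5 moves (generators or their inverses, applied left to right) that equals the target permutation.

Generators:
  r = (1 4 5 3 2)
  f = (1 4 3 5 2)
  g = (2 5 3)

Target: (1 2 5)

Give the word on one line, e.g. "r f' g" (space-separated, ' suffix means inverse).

  after g: (2 5 3)
  after g: (2 3 5)
  after r': (1 2 5 3 4)
  after g: (1 5 2 3 4)
  after f: (1 2 5)

g g r' g f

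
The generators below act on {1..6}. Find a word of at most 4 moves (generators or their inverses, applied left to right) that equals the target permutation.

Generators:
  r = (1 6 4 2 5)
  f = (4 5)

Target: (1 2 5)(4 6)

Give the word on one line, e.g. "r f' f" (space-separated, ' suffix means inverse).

  after r: (1 6 4 2 5)
  after r: (1 4 5 6 2)
  after f: (1 5 6 2)
  after r': (1 2 5)(4 6)

r r f r'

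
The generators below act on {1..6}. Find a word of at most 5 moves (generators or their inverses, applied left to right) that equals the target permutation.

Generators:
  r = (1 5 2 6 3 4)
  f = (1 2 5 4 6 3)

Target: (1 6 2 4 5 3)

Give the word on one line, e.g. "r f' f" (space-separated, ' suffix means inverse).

f' r f

  after f': (1 3 6 4 5 2)
  after r: (1 4 2 5 6)
  after f: (1 6 2 4 5 3)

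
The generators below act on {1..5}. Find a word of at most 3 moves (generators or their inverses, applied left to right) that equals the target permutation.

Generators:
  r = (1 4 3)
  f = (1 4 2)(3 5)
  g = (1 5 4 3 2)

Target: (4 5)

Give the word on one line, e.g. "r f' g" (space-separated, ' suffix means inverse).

  after r': (1 3 4)
  after f: (1 5 3 2)
  after g': (4 5)

r' f g'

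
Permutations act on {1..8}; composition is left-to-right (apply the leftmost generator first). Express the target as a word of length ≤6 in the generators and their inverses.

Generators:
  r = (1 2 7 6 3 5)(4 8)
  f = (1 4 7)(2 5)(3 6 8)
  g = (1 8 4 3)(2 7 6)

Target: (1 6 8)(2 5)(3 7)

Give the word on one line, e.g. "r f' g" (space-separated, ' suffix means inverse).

  after r: (1 2 7 6 3 5)(4 8)
  after g': (1 6 4)(3 5)
  after r': (1 7 2)(4 5 6 8)
  after r': (1 2 5 7)(3 6 4)
  after g': (1 6 8)(2 5)(3 7)

r g' r' r' g'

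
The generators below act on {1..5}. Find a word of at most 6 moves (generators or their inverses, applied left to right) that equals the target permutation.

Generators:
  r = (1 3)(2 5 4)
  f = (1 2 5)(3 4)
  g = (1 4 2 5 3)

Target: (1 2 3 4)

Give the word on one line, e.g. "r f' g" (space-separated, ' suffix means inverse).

  after r: (1 3)(2 5 4)
  after g: (2 3 4 5)
  after f': (1 5)(2 4)
  after f': (1 2 3 4)

r g f' f'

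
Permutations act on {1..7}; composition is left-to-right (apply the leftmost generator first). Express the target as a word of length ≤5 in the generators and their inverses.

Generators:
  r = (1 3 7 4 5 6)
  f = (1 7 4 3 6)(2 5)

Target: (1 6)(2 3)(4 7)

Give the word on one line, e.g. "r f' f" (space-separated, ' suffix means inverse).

f r' f

  after f: (1 7 4 3 6)(2 5)
  after r': (1 3 5 2 4)
  after f: (1 6)(2 3)(4 7)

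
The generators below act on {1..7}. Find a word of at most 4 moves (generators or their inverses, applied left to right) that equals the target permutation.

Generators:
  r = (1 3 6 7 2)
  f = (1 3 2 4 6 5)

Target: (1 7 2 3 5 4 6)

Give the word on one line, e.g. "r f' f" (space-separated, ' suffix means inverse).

  after f': (1 5 6 4 2 3)
  after f': (1 6 2)(3 5 4)
  after r: (1 7 2 3 5 4 6)

f' f' r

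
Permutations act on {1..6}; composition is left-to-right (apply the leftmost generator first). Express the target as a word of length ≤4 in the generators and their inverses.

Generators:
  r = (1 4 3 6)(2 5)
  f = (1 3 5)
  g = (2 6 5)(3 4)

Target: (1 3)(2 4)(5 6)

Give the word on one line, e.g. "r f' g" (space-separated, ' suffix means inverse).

  after f: (1 3 5)
  after g': (1 4 3 6 2 5)
  after f: (1 4 5 3 6 2)
  after r: (1 3)(2 4)(5 6)

f g' f r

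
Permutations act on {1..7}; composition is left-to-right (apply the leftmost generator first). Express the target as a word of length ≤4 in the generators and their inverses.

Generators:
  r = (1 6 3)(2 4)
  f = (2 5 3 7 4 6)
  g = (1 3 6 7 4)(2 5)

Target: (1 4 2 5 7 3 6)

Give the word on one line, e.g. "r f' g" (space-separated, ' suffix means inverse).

f r g f

  after f: (2 5 3 7 4 6)
  after r: (1 6 4 3 7 2 5)
  after g: (1 7 5 3 4 6)
  after f: (1 4 2 5 7 3 6)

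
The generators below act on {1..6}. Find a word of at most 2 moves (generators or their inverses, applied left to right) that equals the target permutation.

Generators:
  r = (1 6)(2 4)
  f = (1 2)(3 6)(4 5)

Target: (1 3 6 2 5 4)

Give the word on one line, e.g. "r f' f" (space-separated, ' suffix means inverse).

r f'

  after r: (1 6)(2 4)
  after f': (1 3 6 2 5 4)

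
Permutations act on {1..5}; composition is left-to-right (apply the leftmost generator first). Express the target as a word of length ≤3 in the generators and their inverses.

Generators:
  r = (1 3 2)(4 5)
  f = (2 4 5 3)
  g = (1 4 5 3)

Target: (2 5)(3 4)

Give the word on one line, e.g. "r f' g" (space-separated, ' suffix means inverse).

  after f': (2 3 5 4)
  after f': (2 5)(3 4)

f' f'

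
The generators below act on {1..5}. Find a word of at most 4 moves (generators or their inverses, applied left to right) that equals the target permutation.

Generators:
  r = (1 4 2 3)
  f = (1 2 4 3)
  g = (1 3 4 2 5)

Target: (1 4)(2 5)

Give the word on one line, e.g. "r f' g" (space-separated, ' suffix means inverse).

r' r' g'

  after r': (1 3 2 4)
  after r': (1 2)(3 4)
  after g': (1 4)(2 5)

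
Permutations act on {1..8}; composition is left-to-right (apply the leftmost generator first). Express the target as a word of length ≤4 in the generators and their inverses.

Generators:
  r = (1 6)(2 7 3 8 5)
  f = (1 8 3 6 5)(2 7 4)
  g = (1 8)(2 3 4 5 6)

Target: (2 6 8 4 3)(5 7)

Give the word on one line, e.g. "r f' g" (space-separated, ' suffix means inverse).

  after g': (1 8)(2 6 5 4 3)
  after r': (1 3 5 4 7 2)(6 8)
  after f': (1 8 3 6)(2 5 7 4)
  after g: (2 6 8 4 3)(5 7)

g' r' f' g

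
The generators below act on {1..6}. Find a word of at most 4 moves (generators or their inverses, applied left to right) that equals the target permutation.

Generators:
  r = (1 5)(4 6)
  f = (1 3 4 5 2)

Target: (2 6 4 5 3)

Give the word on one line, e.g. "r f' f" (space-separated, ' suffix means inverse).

f' f' r'

  after f': (1 2 5 4 3)
  after f': (1 5 3 2 4)
  after r': (2 6 4 5 3)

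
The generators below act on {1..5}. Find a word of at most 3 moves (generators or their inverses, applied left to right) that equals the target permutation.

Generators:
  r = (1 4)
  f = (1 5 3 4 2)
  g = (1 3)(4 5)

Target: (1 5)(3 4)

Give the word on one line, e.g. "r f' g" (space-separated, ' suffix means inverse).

  after r: (1 4)
  after g: (1 5 4 3)
  after r: (1 5)(3 4)

r g r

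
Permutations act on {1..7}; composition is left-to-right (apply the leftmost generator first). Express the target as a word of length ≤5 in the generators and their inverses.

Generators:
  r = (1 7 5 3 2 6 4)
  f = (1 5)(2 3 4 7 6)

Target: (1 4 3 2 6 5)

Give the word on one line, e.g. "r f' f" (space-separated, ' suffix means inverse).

r f r

  after r: (1 7 5 3 2 6 4)
  after f: (1 6 7)(4 5)
  after r: (1 4 3 2 6 5)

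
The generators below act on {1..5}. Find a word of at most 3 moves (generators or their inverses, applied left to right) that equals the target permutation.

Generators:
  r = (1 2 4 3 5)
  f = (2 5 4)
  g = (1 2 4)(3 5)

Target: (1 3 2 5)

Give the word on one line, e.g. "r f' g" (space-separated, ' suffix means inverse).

g r r

  after g: (1 2 4)(3 5)
  after r: (1 4 2 3)
  after r: (1 3 2 5)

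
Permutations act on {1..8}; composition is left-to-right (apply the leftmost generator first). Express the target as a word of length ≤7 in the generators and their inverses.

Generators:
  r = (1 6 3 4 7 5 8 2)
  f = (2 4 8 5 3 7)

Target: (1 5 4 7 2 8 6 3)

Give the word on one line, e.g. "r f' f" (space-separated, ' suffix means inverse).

f r' f r r

  after f: (2 4 8 5 3 7)
  after r': (1 2 3 4 5 6)(7 8)
  after f: (1 4 3 8 2 7 5 6)
  after r: (1 7 8)(2 5 3)
  after r: (1 5 4 7 2 8 6 3)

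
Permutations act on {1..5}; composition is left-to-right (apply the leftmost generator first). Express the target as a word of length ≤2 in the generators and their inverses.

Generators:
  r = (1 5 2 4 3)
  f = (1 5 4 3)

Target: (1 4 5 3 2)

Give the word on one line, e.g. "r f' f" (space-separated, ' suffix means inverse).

  after r': (1 3 4 2 5)
  after r': (1 4 5 3 2)

r' r'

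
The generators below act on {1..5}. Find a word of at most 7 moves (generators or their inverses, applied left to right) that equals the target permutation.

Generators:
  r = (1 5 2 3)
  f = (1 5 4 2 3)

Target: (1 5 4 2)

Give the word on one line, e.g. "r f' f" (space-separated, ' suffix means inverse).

f' f' r f f

  after f': (1 3 2 4 5)
  after f': (1 2 5 3 4)
  after r: (1 3 4 5)
  after f: (2 3)
  after f: (1 5 4 2)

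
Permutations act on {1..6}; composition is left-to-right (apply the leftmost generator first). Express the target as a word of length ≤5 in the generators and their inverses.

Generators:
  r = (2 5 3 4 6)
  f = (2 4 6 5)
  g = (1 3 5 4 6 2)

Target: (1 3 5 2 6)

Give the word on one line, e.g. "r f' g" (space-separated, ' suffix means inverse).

  after r: (2 5 3 4 6)
  after g: (1 3 6)(2 4)
  after f': (1 3 4 5 6)
  after f': (1 3 2 5 4 6)
  after f': (1 3 5 2 6)

r g f' f' f'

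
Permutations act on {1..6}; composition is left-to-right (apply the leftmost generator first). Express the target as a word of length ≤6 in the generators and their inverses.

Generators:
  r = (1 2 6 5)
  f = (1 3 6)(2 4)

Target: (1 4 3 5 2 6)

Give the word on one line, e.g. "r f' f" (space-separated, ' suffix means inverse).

  after r': (1 5 6 2)
  after r': (1 6)(2 5)
  after f: (2 5 4)(3 6)
  after r: (1 2)(3 5 4 6)
  after f': (1 4 3 5 2 6)

r' r' f r f'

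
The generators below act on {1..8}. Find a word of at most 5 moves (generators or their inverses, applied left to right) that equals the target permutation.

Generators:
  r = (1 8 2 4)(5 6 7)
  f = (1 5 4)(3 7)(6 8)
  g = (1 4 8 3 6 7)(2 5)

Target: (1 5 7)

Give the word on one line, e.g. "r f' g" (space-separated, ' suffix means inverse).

  after f: (1 5 4)(3 7)(6 8)
  after r': (1 7 3 6)(2 8 5)
  after g': (1 6 7 8 2 4)
  after r': (1 5 7)

f r' g' r'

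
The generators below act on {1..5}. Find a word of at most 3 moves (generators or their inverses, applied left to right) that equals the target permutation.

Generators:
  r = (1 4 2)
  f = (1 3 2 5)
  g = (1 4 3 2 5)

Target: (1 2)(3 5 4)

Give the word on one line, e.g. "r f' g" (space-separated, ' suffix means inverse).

  after g': (1 5 2 3 4)
  after r': (1 5 4 2 3)
  after f': (1 2)(3 5 4)

g' r' f'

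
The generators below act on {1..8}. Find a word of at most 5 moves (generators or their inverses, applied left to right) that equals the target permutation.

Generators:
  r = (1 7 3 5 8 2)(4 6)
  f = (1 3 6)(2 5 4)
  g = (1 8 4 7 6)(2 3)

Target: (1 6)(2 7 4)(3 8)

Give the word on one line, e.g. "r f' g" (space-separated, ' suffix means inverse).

  after r: (1 7 3 5 8 2)(4 6)
  after r: (1 3 8)(2 7 5)
  after f': (2 7)(3 8 6)(4 5)
  after f': (1 6)(2 7 4)(3 8)

r r f' f'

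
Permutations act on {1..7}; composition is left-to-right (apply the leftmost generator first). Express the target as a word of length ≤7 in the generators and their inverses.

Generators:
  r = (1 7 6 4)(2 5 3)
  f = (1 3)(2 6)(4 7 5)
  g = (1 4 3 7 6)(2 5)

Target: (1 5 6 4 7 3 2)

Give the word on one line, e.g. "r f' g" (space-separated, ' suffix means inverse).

  after g': (1 6 7 3 4)(2 5)
  after f: (1 2 4 3 7)(5 6)
  after g': (1 5 7 6 2)
  after r': (1 2 4 6 3 5)
  after g': (1 5 6 4 7 3 2)

g' f g' r' g'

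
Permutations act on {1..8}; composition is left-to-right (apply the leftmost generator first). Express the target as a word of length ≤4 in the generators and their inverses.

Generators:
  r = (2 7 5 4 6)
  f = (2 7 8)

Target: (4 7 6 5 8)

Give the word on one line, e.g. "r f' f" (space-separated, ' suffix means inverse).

  after f: (2 7 8)
  after r': (4 5 7 8 6)
  after f: (2 7)(4 5 8 6)
  after r': (4 7 6 5 8)

f r' f r'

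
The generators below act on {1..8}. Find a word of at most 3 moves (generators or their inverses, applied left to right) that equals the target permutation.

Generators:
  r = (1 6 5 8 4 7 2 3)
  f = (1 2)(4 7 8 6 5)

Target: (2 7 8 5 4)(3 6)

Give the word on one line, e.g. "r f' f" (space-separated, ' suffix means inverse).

r' f' r

  after r': (1 3 2 7 4 8 5 6)
  after f': (1 3)(2 4 7 5 8 6)
  after r: (2 7 8 5 4)(3 6)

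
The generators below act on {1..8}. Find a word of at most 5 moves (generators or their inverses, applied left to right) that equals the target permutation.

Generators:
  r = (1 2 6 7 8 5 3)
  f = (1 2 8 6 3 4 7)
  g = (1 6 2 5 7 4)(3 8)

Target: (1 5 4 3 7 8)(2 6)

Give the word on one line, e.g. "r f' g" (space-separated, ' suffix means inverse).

  after f: (1 2 8 6 3 4 7)
  after g: (1 5 7 6 8 2 3)
  after f': (1 5 4 3 7 8)(2 6)

f g f'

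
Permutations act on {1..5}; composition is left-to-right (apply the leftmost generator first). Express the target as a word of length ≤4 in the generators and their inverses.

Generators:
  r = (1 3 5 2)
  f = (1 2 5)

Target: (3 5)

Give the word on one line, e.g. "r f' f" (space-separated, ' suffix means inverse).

  after r': (1 2 5 3)
  after f': (3 5)

r' f'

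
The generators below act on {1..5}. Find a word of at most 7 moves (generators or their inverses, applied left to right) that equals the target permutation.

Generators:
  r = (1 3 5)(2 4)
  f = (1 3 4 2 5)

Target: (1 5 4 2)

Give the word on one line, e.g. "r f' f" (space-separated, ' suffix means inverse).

  after f: (1 3 4 2 5)
  after r: (1 5 3 2)
  after f: (2 3 5 4)
  after r: (1 3)(2 5)
  after r: (1 5 4 2)

f r f r r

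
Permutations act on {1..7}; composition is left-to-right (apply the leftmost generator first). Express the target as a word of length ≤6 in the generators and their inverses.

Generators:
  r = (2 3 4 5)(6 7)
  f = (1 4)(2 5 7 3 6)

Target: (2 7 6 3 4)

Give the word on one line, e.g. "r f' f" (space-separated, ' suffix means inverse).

f f r' r'

  after f: (1 4)(2 5 7 3 6)
  after f: (2 7 6 5 3)
  after r': (2 6 4 3 5)
  after r': (2 7 6 3 4)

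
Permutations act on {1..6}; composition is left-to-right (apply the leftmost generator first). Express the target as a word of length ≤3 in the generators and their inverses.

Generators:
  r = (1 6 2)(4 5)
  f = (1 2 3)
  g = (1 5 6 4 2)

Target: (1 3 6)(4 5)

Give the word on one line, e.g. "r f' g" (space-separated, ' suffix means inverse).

  after f': (1 3 2)
  after r': (1 3 6)(4 5)

f' r'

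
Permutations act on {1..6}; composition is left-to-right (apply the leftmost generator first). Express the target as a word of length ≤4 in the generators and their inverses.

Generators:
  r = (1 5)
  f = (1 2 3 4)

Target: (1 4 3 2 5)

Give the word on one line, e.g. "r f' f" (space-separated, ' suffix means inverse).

  after f': (1 4 3 2)
  after r': (1 4 3 2 5)

f' r'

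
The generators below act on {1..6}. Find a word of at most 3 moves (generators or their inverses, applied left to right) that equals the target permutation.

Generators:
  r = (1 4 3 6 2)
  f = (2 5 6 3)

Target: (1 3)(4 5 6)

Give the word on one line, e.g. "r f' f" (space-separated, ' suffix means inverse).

r' r' f

  after r': (1 2 6 3 4)
  after r': (1 6 4 2 3)
  after f: (1 3)(4 5 6)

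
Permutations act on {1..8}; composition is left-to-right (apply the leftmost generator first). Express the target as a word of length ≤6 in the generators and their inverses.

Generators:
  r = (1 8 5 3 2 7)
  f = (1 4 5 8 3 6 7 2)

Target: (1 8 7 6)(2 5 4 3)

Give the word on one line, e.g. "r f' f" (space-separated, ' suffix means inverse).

  after f': (1 2 7 6 3 8 5 4)
  after r': (1 3)(4 7 6 5)
  after r': (1 5 4 2 3 7 6 8)
  after r': (1 8 7 6)(2 5 4 3)

f' r' r' r'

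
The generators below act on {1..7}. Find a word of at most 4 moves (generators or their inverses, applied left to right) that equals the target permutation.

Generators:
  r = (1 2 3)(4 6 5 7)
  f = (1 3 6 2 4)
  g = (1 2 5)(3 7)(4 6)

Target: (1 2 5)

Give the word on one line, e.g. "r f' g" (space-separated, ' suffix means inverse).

  after g': (1 5 2)(3 7)(4 6)
  after g': (1 2 5)

g' g'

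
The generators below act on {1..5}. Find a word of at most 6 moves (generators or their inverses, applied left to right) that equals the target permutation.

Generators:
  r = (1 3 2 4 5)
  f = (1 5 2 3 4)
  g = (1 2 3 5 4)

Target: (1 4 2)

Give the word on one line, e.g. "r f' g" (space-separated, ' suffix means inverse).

r f r' g f

  after r: (1 3 2 4 5)
  after f: (1 4 2)
  after r': (1 2 5 4 3)
  after g: (1 3 2 4 5)
  after f: (1 4 2)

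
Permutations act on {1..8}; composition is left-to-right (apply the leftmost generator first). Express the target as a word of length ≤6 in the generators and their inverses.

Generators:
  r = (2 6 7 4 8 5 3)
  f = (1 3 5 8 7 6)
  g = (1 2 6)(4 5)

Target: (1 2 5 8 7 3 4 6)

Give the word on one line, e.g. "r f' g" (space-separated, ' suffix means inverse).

r' r' f' g' f

  after r': (2 3 5 8 4 7 6)
  after r': (2 5 4 6 3 8 7)
  after f': (1 6)(2 3 5 4 7)
  after g': (1 2 3 4 7)
  after f: (1 2 5 8 7 3 4 6)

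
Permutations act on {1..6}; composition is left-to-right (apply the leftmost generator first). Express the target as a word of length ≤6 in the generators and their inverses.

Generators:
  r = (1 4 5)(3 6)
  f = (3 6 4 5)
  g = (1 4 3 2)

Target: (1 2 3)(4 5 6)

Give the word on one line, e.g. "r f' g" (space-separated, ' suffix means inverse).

f' g' r f'

  after f': (3 5 4 6)
  after g': (1 2 3 5)(4 6)
  after r: (1 2 6 5 4 3)
  after f': (1 2 3)(4 5 6)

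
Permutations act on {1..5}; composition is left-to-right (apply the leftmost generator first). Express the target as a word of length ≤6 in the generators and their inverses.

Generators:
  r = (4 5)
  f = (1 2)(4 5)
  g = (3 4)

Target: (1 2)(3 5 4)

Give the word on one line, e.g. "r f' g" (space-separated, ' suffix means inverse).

f' g' r g'

  after f': (1 2)(4 5)
  after g': (1 2)(3 4 5)
  after r: (1 2)(3 5)
  after g': (1 2)(3 5 4)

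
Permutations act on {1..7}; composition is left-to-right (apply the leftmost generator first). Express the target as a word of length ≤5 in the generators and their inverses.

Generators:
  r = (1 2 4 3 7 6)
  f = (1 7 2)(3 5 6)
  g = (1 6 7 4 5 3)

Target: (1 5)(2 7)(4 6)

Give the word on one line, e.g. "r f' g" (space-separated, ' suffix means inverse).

  after g': (1 3 5 4 7 6)
  after f': (1 6 2 7 5 4)
  after f': (1 5 4 2)(3 6 7)
  after r': (1 5 2 6 3 7 4)
  after r': (1 5)(2 7)(4 6)

g' f' f' r' r'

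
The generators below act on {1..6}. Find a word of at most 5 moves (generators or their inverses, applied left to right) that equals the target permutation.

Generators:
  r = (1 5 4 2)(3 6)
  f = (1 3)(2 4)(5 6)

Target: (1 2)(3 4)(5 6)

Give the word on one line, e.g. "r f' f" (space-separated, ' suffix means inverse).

  after r': (1 2 4 5)(3 6)
  after f': (1 4 6)(3 5)
  after r: (1 2)(3 4)(5 6)

r' f' r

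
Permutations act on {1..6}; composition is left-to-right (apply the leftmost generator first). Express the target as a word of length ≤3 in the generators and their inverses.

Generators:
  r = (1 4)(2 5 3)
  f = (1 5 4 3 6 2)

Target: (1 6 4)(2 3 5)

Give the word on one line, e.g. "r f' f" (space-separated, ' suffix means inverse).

  after f': (1 2 6 3 4 5)
  after f': (1 6 4)(2 3 5)

f' f'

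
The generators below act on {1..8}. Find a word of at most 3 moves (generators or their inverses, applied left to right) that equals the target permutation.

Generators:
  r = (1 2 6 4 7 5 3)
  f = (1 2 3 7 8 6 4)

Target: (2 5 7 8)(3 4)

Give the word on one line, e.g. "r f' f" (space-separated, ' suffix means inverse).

f r'

  after f: (1 2 3 7 8 6 4)
  after r': (2 5 7 8)(3 4)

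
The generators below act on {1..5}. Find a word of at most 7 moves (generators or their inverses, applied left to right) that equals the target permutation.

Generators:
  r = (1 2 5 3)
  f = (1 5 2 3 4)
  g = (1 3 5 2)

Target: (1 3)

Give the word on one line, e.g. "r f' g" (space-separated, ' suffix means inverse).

  after f: (1 5 2 3 4)
  after g: (1 2 5)(3 4)
  after g: (3 4 5)
  after r: (1 2 5)(3 4)
  after f: (1 3)

f g g r f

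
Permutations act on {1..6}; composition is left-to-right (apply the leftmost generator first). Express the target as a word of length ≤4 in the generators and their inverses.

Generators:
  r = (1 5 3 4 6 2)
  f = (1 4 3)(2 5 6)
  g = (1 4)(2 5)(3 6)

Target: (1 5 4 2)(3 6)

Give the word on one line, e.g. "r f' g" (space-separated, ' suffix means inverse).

f g r

  after f: (1 4 3)(2 5 6)
  after g: (3 4 6 5)
  after r: (1 5 4 2)(3 6)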